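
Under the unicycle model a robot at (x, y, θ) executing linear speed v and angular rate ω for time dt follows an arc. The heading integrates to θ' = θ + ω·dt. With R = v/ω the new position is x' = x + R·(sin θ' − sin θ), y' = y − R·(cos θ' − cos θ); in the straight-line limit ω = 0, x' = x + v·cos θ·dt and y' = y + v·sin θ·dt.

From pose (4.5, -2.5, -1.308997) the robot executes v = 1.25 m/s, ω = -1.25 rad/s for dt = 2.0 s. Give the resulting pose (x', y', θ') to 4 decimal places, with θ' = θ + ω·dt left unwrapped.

θ' = -1.3090 + -1.25·2.0 = -3.8090
R = v/ω = 1.25/-1.25 = -1.0000
x' = 4.5 + -1.0000·(sin -3.8090 − sin -1.3090) = 2.9151
y' = -2.5 − -1.0000·(cos -3.8090 − cos -1.3090) = -3.5442

(2.9151, -3.5442, -3.8090)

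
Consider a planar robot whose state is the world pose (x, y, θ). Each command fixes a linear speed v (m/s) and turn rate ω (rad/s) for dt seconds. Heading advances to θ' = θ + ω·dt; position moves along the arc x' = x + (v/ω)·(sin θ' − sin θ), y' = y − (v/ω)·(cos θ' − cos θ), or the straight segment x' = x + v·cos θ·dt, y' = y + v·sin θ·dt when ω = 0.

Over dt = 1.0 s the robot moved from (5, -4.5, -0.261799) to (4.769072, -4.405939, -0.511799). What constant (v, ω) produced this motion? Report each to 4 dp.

Δθ = -0.511799 − -0.261799 = -0.250000
ω = Δθ/dt = -0.250000/1.0 = -0.2500
R = Δx/(sin θ' − sin θ) = 1.0000
v = R·ω = 1.0000·-0.2500 = -0.2500

v = -0.2500, ω = -0.2500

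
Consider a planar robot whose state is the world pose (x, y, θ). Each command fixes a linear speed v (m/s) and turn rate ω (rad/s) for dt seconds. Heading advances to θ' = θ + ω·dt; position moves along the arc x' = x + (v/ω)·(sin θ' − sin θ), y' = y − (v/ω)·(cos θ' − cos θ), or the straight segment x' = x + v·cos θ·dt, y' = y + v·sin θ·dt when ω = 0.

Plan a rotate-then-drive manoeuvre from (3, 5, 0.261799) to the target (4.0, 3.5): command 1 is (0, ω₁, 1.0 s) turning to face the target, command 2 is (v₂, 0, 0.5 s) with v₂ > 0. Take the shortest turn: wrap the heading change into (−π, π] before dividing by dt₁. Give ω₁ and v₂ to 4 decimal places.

heading to target = atan2(3.5−5, 4−3) = -0.9828
Δθ = wrap(-0.9828 − 0.2618) = -1.2446; ω₁ = Δθ/dt₁ = -1.2446
distance = √((4−3)² + (3.5−5)²) = 1.8028; v₂ = distance/dt₂ = 3.6056

ω₁ = -1.2446, v₂ = 3.6056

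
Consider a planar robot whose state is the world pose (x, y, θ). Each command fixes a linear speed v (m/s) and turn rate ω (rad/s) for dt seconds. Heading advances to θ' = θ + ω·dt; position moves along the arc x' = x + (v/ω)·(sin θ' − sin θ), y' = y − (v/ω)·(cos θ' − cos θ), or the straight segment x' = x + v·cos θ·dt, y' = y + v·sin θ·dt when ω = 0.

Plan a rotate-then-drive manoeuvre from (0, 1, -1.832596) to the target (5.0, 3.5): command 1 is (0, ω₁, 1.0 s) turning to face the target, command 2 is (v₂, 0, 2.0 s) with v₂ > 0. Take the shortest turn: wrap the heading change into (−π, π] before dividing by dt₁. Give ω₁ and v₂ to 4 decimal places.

heading to target = atan2(3.5−1, 5−0) = 0.4636
Δθ = wrap(0.4636 − -1.8326) = 2.2962; ω₁ = Δθ/dt₁ = 2.2962
distance = √((5−0)² + (3.5−1)²) = 5.5902; v₂ = distance/dt₂ = 2.7951

ω₁ = 2.2962, v₂ = 2.7951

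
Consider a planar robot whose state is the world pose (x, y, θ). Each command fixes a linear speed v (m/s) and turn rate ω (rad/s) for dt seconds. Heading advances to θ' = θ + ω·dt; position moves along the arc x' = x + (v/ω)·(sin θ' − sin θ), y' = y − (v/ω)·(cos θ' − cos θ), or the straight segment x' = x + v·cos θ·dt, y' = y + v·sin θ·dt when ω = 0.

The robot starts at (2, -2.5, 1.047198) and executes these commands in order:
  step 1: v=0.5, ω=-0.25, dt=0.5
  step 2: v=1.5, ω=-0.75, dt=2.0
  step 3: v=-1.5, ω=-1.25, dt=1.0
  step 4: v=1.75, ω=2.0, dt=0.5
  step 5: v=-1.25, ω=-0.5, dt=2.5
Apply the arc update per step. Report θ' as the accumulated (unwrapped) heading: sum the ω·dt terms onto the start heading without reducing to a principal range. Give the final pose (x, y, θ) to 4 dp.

step 1: θ'=0.9222 (R=-2.0000) → pose (2.1382, -2.2919, 0.9222)
step 2: θ'=-0.5778 (R=-2.0000) → pose (4.8244, -1.8247, -0.5778)
step 3: θ'=-1.8278 (R=1.2000) → pose (4.3193, -0.5144, -1.8278)
step 4: θ'=-0.8278 (R=0.8750) → pose (4.5211, -1.3288, -0.8278)
step 5: θ'=-2.0778 (R=2.5000) → pose (4.1767, 1.5764, -2.0778)

(4.1767, 1.5764, -2.0778)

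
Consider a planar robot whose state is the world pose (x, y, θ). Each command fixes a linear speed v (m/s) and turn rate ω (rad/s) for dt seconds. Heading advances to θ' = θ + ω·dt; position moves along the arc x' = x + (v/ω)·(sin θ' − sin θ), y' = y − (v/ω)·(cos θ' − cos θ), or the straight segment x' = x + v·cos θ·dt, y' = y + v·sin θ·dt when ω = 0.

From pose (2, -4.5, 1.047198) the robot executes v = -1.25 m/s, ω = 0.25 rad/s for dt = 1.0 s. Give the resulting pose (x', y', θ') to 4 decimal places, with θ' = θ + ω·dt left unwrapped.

θ' = 1.0472 + 0.25·1.0 = 1.2972
R = v/ω = -1.25/0.25 = -5.0000
x' = 2 + -5.0000·(sin 1.2972 − sin 1.0472) = 1.5161
y' = -4.5 − -5.0000·(cos 1.2972 − cos 1.0472) = -5.6490

(1.5161, -5.6490, 1.2972)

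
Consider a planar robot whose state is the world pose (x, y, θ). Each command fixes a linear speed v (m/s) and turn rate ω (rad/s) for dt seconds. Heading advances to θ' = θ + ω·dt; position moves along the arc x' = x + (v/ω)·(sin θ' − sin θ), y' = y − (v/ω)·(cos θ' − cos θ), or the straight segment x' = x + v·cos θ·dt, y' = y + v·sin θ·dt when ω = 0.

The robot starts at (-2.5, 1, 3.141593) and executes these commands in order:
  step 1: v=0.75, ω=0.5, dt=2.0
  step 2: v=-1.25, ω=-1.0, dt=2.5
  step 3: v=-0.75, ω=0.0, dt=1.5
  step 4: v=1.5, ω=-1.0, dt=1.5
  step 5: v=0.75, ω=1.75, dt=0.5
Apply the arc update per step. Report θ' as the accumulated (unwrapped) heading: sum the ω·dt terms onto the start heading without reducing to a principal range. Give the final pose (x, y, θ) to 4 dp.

(0.2046, 0.3912, 1.0166)

step 1: θ'=4.1416 (R=1.5000) → pose (-3.7622, 0.3105, 4.1416)
step 2: θ'=1.6416 (R=1.2500) → pose (-1.4635, -0.2765, 1.6416)
step 3: θ'=1.6416 (straight) → pose (-1.3839, -1.3987, 1.6416)
step 4: θ'=0.1416 (R=-1.5000) → pose (-0.0994, 0.1924, 0.1416)
step 5: θ'=1.0166 (R=0.4286) → pose (0.2046, 0.3912, 1.0166)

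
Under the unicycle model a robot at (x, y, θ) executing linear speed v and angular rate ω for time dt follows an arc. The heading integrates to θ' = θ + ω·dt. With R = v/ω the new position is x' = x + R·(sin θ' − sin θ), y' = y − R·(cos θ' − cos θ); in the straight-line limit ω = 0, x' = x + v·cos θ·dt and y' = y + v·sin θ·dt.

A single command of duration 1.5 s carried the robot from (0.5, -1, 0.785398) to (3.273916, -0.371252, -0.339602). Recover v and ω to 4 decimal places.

v = 2.0000, ω = -0.7500

Δθ = -0.339602 − 0.785398 = -1.125000
ω = Δθ/dt = -1.125000/1.5 = -0.7500
R = Δx/(sin θ' − sin θ) = -2.6667
v = R·ω = -2.6667·-0.7500 = 2.0000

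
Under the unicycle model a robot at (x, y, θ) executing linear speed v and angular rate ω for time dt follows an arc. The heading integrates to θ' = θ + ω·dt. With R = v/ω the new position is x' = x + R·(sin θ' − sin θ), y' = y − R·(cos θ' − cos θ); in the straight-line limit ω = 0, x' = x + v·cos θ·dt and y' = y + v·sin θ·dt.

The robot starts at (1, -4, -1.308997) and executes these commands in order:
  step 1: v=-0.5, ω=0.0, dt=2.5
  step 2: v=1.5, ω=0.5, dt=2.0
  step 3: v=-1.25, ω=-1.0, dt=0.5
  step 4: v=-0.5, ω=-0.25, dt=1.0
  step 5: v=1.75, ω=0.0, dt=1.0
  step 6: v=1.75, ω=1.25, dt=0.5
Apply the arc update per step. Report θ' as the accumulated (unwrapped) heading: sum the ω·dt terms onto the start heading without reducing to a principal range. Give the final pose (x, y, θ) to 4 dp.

step 1: θ'=-1.3090 (straight) → pose (0.6765, -2.7926, -1.3090)
step 2: θ'=-0.3090 (R=3.0000) → pose (2.6619, -4.8741, -0.3090)
step 3: θ'=-0.8090 (R=1.2500) → pose (2.1376, -4.5460, -0.8090)
step 4: θ'=-1.0590 (R=2.0000) → pose (1.8410, -4.1451, -1.0590)
step 5: θ'=-1.0590 (straight) → pose (2.6981, -5.6708, -1.0590)
step 6: θ'=-0.4340 (R=1.4000) → pose (3.3300, -6.2554, -0.4340)

(3.3300, -6.2554, -0.4340)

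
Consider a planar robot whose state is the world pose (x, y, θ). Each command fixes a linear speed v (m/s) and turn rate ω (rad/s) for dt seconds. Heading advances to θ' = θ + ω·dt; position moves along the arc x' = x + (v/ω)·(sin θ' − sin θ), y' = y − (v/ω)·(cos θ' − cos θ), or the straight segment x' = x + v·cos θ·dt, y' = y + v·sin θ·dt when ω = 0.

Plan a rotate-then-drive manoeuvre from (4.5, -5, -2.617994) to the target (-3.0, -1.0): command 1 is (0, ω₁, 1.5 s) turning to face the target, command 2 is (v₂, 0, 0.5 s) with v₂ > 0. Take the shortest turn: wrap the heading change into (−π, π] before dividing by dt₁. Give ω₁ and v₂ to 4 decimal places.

ω₁ = -0.6757, v₂ = 17.0000

heading to target = atan2(-1−-5, -3−4.5) = 2.6516
Δθ = wrap(2.6516 − -2.6180) = -1.0136; ω₁ = Δθ/dt₁ = -0.6757
distance = √((-3−4.5)² + (-1−-5)²) = 8.5000; v₂ = distance/dt₂ = 17.0000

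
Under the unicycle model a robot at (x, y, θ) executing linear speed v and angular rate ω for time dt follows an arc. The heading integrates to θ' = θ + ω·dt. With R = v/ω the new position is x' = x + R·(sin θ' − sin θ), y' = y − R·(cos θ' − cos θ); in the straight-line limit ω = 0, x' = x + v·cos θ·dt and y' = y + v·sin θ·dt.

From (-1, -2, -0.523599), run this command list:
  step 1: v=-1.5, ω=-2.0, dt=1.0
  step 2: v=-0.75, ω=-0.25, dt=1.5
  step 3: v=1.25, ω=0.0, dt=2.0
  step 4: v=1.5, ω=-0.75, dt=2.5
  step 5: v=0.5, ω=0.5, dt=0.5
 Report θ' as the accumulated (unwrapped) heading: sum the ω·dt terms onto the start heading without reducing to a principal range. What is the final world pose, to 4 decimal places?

step 1: θ'=-2.5236 (R=0.7500) → pose (-1.0596, -0.7392, -2.5236)
step 2: θ'=-2.8986 (R=3.0000) → pose (-0.0432, -0.2725, -2.8986)
step 3: θ'=-2.8986 (straight) → pose (-2.4697, -0.8740, -2.8986)
step 4: θ'=-4.7736 (R=-2.0000) → pose (-4.9472, 1.1896, -4.7736)
step 5: θ'=-4.5236 (R=1.0000) → pose (-4.9631, 1.4384, -4.5236)

(-4.9631, 1.4384, -4.5236)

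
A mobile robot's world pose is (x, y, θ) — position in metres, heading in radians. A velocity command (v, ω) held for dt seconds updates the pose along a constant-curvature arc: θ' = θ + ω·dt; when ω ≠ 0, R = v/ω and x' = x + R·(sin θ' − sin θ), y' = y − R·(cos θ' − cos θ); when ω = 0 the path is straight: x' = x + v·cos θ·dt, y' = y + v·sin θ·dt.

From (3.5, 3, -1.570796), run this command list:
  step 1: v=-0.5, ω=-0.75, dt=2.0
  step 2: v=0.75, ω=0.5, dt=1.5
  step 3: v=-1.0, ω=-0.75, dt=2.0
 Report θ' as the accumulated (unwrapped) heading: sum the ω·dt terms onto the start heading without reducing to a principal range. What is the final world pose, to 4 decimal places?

step 1: θ'=-3.0708 (R=0.6667) → pose (4.1195, 3.6650, -3.0708)
step 2: θ'=-2.3208 (R=1.5000) → pose (3.1281, 3.1912, -2.3208)
step 3: θ'=-3.8208 (R=1.3333) → pose (4.9412, 3.3198, -3.8208)

(4.9412, 3.3198, -3.8208)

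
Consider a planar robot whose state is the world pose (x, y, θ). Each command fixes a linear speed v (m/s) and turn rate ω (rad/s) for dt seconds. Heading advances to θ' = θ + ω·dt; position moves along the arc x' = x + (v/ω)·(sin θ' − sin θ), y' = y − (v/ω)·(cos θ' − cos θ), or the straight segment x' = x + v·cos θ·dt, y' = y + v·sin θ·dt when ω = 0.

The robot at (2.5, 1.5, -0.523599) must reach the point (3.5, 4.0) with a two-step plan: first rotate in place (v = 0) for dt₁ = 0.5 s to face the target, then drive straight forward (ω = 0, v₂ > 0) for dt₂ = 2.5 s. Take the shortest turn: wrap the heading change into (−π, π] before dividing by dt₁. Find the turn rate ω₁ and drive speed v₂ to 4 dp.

ω₁ = 3.4278, v₂ = 1.0770

heading to target = atan2(4−1.5, 3.5−2.5) = 1.1903
Δθ = wrap(1.1903 − -0.5236) = 1.7139; ω₁ = Δθ/dt₁ = 3.4278
distance = √((3.5−2.5)² + (4−1.5)²) = 2.6926; v₂ = distance/dt₂ = 1.0770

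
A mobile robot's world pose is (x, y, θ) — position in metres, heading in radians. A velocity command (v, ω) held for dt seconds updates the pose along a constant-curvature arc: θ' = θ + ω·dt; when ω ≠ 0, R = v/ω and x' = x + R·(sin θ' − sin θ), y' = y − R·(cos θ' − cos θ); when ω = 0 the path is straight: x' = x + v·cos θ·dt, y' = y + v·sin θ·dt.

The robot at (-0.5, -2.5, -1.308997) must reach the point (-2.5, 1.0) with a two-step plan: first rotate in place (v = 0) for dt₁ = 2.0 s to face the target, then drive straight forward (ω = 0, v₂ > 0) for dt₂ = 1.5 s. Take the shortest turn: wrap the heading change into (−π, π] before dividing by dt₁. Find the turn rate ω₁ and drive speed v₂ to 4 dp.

ω₁ = -1.4421, v₂ = 2.6874

heading to target = atan2(1−-2.5, -2.5−-0.5) = 2.0899
Δθ = wrap(2.0899 − -1.3090) = -2.8842; ω₁ = Δθ/dt₁ = -1.4421
distance = √((-2.5−-0.5)² + (1−-2.5)²) = 4.0311; v₂ = distance/dt₂ = 2.6874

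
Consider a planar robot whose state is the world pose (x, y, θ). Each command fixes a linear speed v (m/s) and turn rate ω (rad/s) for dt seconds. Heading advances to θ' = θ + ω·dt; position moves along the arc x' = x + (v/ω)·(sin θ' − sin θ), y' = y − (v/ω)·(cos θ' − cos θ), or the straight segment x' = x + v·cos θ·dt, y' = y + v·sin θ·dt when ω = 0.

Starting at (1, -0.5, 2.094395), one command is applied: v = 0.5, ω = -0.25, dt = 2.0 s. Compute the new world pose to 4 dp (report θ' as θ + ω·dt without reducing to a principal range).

θ' = 2.0944 + -0.25·2.0 = 1.5944
R = v/ω = 0.5/-0.25 = -2.0000
x' = 1 + -2.0000·(sin 1.5944 − sin 2.0944) = 0.7326
y' = -0.5 − -2.0000·(cos 1.5944 − cos 2.0944) = 0.4528

(0.7326, 0.4528, 1.5944)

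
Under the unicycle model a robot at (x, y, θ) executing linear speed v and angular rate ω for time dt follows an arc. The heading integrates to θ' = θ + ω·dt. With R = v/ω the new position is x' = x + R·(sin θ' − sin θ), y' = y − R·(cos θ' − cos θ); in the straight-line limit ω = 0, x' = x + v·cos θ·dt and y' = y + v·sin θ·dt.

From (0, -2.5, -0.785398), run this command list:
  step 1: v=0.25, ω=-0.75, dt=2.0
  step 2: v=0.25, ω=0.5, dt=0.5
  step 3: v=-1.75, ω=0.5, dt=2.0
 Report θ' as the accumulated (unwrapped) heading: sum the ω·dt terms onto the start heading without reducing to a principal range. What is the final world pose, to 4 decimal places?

step 1: θ'=-2.2854 (R=-0.3333) → pose (0.0161, -2.9541, -2.2854)
step 2: θ'=-2.0354 (R=0.5000) → pose (-0.0532, -3.0578, -2.0354)
step 3: θ'=-1.0354 (R=-3.5000) → pose (-0.1720, 0.2961, -1.0354)

(-0.1720, 0.2961, -1.0354)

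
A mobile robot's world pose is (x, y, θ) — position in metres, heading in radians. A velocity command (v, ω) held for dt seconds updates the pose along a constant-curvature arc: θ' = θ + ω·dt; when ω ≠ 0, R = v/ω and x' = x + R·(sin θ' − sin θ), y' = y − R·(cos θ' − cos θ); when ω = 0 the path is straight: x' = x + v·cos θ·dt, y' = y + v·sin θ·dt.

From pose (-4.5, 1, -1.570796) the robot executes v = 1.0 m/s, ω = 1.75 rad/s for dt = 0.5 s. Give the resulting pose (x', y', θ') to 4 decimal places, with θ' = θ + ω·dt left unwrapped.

(-4.2949, 0.5614, -0.6958)

θ' = -1.5708 + 1.75·0.5 = -0.6958
R = v/ω = 1.0/1.75 = 0.5714
x' = -4.5 + 0.5714·(sin -0.6958 − sin -1.5708) = -4.2949
y' = 1 − 0.5714·(cos -0.6958 − cos -1.5708) = 0.5614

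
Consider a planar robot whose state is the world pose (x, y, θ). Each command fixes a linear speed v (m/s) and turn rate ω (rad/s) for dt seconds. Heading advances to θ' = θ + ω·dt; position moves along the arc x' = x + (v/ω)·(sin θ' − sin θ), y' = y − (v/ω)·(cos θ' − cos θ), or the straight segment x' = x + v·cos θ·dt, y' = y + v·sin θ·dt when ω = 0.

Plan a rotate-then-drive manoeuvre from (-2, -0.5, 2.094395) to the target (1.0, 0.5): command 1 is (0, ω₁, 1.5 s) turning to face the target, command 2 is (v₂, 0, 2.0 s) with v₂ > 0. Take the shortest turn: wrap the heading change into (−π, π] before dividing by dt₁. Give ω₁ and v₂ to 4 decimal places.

ω₁ = -1.1818, v₂ = 1.5811

heading to target = atan2(0.5−-0.5, 1−-2) = 0.3218
Δθ = wrap(0.3218 − 2.0944) = -1.7726; ω₁ = Δθ/dt₁ = -1.1818
distance = √((1−-2)² + (0.5−-0.5)²) = 3.1623; v₂ = distance/dt₂ = 1.5811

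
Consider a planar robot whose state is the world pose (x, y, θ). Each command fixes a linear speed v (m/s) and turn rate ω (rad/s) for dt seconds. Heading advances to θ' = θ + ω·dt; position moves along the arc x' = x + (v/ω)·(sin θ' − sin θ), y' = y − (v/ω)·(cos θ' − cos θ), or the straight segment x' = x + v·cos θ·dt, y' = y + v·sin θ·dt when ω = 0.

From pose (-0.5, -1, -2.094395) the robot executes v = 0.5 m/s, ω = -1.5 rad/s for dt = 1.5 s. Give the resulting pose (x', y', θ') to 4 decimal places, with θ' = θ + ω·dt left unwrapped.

θ' = -2.0944 + -1.5·1.5 = -4.3444
R = v/ω = 0.5/-1.5 = -0.3333
x' = -0.5 + -0.3333·(sin -4.3444 − sin -2.0944) = -1.0997
y' = -1 − -0.3333·(cos -4.3444 − cos -2.0944) = -0.9532

(-1.0997, -0.9532, -4.3444)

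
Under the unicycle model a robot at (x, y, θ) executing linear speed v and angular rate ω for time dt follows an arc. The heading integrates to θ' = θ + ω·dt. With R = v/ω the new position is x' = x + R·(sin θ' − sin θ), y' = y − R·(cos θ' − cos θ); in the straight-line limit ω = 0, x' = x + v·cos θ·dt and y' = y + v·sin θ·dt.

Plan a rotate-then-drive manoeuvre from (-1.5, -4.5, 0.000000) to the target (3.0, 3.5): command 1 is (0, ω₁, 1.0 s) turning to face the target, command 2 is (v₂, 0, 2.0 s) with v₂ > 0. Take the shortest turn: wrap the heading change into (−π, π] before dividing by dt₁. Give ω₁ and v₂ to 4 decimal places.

ω₁ = 1.0584, v₂ = 4.5894

heading to target = atan2(3.5−-4.5, 3−-1.5) = 1.0584
Δθ = wrap(1.0584 − 0.0000) = 1.0584; ω₁ = Δθ/dt₁ = 1.0584
distance = √((3−-1.5)² + (3.5−-4.5)²) = 9.1788; v₂ = distance/dt₂ = 4.5894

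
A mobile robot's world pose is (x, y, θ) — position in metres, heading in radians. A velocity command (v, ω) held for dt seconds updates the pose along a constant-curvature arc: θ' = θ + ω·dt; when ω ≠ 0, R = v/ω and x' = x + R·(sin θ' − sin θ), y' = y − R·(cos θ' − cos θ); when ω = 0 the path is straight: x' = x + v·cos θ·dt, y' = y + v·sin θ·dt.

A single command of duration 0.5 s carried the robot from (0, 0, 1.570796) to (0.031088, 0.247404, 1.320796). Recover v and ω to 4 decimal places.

Δθ = 1.320796 − 1.570796 = -0.250000
ω = Δθ/dt = -0.250000/0.5 = -0.5000
R = −Δy/(cos θ' − cos θ) = -1.0000
v = R·ω = -1.0000·-0.5000 = 0.5000

v = 0.5000, ω = -0.5000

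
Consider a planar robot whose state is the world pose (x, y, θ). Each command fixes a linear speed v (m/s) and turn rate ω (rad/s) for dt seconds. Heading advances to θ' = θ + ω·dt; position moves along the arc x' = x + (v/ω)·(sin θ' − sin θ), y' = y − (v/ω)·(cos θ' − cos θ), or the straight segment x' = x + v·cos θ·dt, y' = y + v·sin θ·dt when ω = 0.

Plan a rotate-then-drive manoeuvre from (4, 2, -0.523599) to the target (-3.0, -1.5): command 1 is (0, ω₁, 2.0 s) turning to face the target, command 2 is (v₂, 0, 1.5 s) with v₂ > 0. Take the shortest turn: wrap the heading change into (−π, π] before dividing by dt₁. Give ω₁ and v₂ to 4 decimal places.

ω₁ = -1.0772, v₂ = 5.2175

heading to target = atan2(-1.5−2, -3−4) = -2.6779
Δθ = wrap(-2.6779 − -0.5236) = -2.1543; ω₁ = Δθ/dt₁ = -1.0772
distance = √((-3−4)² + (-1.5−2)²) = 7.8262; v₂ = distance/dt₂ = 5.2175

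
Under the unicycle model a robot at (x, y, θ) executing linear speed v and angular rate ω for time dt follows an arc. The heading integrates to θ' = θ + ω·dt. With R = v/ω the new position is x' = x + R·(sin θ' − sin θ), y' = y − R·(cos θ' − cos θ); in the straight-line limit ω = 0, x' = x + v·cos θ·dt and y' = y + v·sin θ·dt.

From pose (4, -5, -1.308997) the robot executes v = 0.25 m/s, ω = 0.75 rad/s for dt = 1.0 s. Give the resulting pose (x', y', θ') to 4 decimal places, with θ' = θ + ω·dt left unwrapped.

(4.1452, -5.1963, -0.5590)

θ' = -1.3090 + 0.75·1.0 = -0.5590
R = v/ω = 0.25/0.75 = 0.3333
x' = 4 + 0.3333·(sin -0.5590 − sin -1.3090) = 4.1452
y' = -5 − 0.3333·(cos -0.5590 − cos -1.3090) = -5.1963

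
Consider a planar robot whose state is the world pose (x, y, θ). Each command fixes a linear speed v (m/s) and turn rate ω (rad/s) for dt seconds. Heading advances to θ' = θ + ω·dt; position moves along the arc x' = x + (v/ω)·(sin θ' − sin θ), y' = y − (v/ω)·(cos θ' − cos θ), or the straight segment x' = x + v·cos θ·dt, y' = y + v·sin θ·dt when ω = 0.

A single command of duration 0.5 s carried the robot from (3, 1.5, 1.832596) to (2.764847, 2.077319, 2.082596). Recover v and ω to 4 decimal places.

v = 1.2500, ω = 0.5000

Δθ = 2.082596 − 1.832596 = 0.250000
ω = Δθ/dt = 0.250000/0.5 = 0.5000
R = −Δy/(cos θ' − cos θ) = 2.5000
v = R·ω = 2.5000·0.5000 = 1.2500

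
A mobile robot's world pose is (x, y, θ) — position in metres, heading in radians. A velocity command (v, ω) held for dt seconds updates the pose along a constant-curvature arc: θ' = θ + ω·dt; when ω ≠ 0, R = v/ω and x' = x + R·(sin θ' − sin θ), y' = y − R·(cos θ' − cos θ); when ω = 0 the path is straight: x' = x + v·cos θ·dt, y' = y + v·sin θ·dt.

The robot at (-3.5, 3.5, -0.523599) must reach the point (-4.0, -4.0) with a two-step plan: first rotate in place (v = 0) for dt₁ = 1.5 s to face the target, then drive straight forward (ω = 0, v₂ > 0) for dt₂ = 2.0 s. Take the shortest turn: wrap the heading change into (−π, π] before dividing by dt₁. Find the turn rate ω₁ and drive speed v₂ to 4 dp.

heading to target = atan2(-4−3.5, -4−-3.5) = -1.6374
Δθ = wrap(-1.6374 − -0.5236) = -1.1138; ω₁ = Δθ/dt₁ = -0.7425
distance = √((-4−-3.5)² + (-4−3.5)²) = 7.5166; v₂ = distance/dt₂ = 3.7583

ω₁ = -0.7425, v₂ = 3.7583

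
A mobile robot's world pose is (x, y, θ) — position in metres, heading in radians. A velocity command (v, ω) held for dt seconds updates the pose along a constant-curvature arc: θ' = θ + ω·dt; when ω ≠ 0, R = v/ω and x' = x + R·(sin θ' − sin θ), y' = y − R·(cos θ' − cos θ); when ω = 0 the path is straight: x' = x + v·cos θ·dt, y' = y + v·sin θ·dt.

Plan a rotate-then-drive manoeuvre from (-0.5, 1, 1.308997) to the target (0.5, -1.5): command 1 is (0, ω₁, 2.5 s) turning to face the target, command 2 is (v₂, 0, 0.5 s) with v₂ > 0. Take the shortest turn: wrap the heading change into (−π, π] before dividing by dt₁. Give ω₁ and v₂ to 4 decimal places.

ω₁ = -0.9997, v₂ = 5.3852

heading to target = atan2(-1.5−1, 0.5−-0.5) = -1.1903
Δθ = wrap(-1.1903 − 1.3090) = -2.4993; ω₁ = Δθ/dt₁ = -0.9997
distance = √((0.5−-0.5)² + (-1.5−1)²) = 2.6926; v₂ = distance/dt₂ = 5.3852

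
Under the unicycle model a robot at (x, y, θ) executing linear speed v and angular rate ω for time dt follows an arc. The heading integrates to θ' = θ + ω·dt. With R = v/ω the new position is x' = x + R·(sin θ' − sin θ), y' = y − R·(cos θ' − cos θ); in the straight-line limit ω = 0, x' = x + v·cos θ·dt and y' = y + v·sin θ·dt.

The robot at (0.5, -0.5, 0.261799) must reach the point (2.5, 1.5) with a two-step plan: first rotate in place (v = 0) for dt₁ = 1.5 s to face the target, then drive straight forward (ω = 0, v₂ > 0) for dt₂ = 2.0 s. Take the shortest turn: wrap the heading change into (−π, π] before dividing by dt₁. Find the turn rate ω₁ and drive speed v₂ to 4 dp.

ω₁ = 0.3491, v₂ = 1.4142

heading to target = atan2(1.5−-0.5, 2.5−0.5) = 0.7854
Δθ = wrap(0.7854 − 0.2618) = 0.5236; ω₁ = Δθ/dt₁ = 0.3491
distance = √((2.5−0.5)² + (1.5−-0.5)²) = 2.8284; v₂ = distance/dt₂ = 1.4142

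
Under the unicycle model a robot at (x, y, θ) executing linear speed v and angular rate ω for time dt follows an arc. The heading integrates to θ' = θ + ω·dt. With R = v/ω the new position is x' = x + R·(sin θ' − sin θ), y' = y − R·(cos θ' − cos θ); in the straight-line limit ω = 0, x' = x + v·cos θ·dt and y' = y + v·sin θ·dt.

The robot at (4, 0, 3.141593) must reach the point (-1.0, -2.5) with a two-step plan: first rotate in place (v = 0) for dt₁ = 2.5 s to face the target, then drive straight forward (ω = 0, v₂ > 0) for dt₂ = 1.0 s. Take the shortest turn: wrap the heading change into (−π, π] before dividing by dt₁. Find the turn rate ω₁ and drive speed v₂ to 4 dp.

heading to target = atan2(-2.5−0, -1−4) = -2.6779
Δθ = wrap(-2.6779 − 3.1416) = 0.4636; ω₁ = Δθ/dt₁ = 0.1855
distance = √((-1−4)² + (-2.5−0)²) = 5.5902; v₂ = distance/dt₂ = 5.5902

ω₁ = 0.1855, v₂ = 5.5902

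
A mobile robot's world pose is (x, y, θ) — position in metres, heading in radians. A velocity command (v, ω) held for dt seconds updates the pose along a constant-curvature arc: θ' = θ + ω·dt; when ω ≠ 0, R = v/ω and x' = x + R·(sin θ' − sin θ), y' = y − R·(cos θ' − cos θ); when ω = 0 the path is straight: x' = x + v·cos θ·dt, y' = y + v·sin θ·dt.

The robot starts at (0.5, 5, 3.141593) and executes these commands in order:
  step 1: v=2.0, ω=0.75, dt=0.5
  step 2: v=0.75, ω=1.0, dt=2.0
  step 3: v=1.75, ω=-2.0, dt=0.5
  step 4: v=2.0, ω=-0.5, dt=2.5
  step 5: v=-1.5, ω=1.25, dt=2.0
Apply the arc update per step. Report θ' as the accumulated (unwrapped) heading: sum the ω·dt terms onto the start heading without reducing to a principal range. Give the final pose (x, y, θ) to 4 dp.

step 1: θ'=3.5166 (R=2.6667) → pose (-0.4767, 4.8147, 3.5166)
step 2: θ'=5.5166 (R=0.7500) → pose (-0.7223, 3.5766, 5.5166)
step 3: θ'=4.5166 (R=-0.8750) → pose (-0.4710, 2.7761, 4.5166)
step 4: θ'=3.2666 (R=-4.0000) → pose (-3.8959, -0.4145, 3.2666)
step 5: θ'=5.7666 (R=-1.2000) → pose (-3.4528, 1.8196, 5.7666)

(-3.4528, 1.8196, 5.7666)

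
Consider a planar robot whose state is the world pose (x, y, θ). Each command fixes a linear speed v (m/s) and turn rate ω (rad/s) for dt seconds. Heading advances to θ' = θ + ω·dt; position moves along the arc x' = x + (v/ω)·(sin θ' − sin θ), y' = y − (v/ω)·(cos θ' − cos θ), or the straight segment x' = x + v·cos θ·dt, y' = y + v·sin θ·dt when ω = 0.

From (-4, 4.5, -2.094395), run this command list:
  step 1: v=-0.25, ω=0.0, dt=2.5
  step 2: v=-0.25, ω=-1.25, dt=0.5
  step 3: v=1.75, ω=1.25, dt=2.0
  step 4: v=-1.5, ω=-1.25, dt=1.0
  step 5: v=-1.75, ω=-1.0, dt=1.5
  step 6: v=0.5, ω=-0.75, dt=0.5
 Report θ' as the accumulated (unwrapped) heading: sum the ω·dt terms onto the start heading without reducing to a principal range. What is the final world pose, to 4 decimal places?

(-3.0673, 5.4350, -3.3444)

step 1: θ'=-2.0944 (straight) → pose (-3.6875, 5.0413, -2.0944)
step 2: θ'=-2.7194 (R=0.2000) → pose (-3.5962, 5.1237, -2.7194)
step 3: θ'=-0.2194 (R=1.4000) → pose (-3.3273, 2.4802, -0.2194)
step 4: θ'=-1.4694 (R=1.2000) → pose (-4.2599, 3.5300, -1.4694)
step 5: θ'=-2.9694 (R=1.7500) → pose (-2.8188, 5.4312, -2.9694)
step 6: θ'=-3.3444 (R=-0.6667) → pose (-3.0673, 5.4350, -3.3444)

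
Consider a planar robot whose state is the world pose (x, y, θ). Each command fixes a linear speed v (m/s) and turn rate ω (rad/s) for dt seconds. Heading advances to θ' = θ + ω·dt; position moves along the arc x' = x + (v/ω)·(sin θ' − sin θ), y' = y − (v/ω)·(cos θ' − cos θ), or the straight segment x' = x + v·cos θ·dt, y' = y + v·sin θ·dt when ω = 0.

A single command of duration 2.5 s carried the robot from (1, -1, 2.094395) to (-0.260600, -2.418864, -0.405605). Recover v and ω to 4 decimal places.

v = -1.0000, ω = -1.0000

Δθ = -0.405605 − 2.094395 = -2.500000
ω = Δθ/dt = -2.500000/2.5 = -1.0000
R = −Δy/(cos θ' − cos θ) = 1.0000
v = R·ω = 1.0000·-1.0000 = -1.0000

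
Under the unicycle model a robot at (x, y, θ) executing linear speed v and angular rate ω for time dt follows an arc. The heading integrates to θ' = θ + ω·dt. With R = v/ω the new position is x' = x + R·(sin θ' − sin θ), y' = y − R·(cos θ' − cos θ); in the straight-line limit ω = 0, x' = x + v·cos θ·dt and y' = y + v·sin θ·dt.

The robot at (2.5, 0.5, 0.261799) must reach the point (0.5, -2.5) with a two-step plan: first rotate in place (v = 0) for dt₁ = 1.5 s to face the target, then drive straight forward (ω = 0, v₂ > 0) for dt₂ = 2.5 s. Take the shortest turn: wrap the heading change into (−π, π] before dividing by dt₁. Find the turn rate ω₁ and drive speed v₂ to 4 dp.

heading to target = atan2(-2.5−0.5, 0.5−2.5) = -2.1588
Δθ = wrap(-2.1588 − 0.2618) = -2.4206; ω₁ = Δθ/dt₁ = -1.6137
distance = √((0.5−2.5)² + (-2.5−0.5)²) = 3.6056; v₂ = distance/dt₂ = 1.4422

ω₁ = -1.6137, v₂ = 1.4422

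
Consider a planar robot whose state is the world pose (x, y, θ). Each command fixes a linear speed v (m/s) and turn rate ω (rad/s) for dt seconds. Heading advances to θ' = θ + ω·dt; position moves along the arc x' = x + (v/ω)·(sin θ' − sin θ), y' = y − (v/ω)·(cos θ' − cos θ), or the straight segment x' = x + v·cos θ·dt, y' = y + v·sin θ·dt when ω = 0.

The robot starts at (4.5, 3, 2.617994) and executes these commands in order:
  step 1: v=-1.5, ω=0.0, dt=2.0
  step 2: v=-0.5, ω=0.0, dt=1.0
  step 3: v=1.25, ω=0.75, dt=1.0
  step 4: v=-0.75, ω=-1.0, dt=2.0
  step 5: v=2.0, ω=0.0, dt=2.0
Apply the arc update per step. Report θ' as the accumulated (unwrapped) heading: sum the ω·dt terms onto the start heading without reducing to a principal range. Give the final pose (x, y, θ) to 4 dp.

step 1: θ'=2.6180 (straight) → pose (7.0981, 1.5000, 2.6180)
step 2: θ'=2.6180 (straight) → pose (7.5311, 1.2500, 2.6180)
step 3: θ'=3.3680 (R=1.6667) → pose (6.3236, 1.4308, 3.3680)
step 4: θ'=1.3680 (R=0.7500) → pose (7.2266, 0.5488, 1.3680)
step 5: θ'=1.3680 (straight) → pose (8.0323, 4.4669, 1.3680)

(8.0323, 4.4669, 1.3680)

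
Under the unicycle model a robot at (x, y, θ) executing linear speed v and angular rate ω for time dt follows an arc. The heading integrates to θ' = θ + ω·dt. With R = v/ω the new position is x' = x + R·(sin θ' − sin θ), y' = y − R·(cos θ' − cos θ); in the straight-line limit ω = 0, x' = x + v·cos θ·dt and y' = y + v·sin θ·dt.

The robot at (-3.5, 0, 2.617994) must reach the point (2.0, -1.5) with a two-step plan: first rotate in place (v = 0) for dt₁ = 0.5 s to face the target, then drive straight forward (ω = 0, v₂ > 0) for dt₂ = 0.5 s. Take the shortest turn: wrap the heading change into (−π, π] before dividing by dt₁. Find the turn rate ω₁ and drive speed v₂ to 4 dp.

ω₁ = -5.7685, v₂ = 11.4018

heading to target = atan2(-1.5−0, 2−-3.5) = -0.2663
Δθ = wrap(-0.2663 − 2.6180) = -2.8842; ω₁ = Δθ/dt₁ = -5.7685
distance = √((2−-3.5)² + (-1.5−0)²) = 5.7009; v₂ = distance/dt₂ = 11.4018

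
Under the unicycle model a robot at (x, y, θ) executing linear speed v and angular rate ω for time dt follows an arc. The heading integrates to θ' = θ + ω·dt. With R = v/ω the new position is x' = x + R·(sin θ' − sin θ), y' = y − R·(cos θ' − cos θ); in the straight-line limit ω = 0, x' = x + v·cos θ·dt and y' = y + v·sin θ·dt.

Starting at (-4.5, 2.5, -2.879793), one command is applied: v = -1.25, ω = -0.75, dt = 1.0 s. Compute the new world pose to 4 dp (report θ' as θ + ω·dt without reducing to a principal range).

(-3.2869, 2.3621, -3.6298)

θ' = -2.8798 + -0.75·1.0 = -3.6298
R = v/ω = -1.25/-0.75 = 1.6667
x' = -4.5 + 1.6667·(sin -3.6298 − sin -2.8798) = -3.2869
y' = 2.5 − 1.6667·(cos -3.6298 − cos -2.8798) = 2.3621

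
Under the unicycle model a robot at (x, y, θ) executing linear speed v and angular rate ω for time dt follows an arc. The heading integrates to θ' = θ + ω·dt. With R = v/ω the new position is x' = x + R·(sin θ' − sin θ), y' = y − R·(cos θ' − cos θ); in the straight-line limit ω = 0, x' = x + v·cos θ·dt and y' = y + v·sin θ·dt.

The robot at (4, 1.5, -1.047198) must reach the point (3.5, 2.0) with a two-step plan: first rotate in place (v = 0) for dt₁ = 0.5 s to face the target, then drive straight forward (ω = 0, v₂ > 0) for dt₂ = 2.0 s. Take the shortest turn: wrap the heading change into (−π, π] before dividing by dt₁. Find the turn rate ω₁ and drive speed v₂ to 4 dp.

heading to target = atan2(2−1.5, 3.5−4) = 2.3562
Δθ = wrap(2.3562 − -1.0472) = -2.8798; ω₁ = Δθ/dt₁ = -5.7596
distance = √((3.5−4)² + (2−1.5)²) = 0.7071; v₂ = distance/dt₂ = 0.3536

ω₁ = -5.7596, v₂ = 0.3536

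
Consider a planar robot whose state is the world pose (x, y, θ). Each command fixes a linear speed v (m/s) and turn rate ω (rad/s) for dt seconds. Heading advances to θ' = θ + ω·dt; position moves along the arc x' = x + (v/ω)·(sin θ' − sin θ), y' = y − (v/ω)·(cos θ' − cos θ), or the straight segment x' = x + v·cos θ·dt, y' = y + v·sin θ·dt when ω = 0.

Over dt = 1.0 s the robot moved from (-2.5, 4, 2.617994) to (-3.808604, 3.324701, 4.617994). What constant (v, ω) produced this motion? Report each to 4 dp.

v = 1.7500, ω = 2.0000

Δθ = 4.617994 − 2.617994 = 2.000000
ω = Δθ/dt = 2.000000/1.0 = 2.0000
R = Δx/(sin θ' − sin θ) = 0.8750
v = R·ω = 0.8750·2.0000 = 1.7500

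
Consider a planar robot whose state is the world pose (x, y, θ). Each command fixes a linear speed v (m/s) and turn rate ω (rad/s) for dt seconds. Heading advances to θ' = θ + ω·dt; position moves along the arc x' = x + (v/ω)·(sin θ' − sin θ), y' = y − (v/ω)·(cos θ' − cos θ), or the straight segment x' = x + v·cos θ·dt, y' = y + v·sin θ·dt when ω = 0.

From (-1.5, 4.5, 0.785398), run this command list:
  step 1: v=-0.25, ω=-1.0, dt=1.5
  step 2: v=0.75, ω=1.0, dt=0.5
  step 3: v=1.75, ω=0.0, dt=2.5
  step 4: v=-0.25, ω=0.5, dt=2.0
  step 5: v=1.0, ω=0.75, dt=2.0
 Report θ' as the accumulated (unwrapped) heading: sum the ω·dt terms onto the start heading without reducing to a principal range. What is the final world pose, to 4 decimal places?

(2.3701, 5.0716, 2.2854)

step 1: θ'=-0.7146 (R=0.2500) → pose (-1.8406, 4.4879, -0.7146)
step 2: θ'=-0.2146 (R=0.7500) → pose (-1.5088, 4.3217, -0.2146)
step 3: θ'=-0.2146 (straight) → pose (2.7658, 3.3900, -0.2146)
step 4: θ'=0.7854 (R=-0.5000) → pose (2.3058, 3.2550, 0.7854)
step 5: θ'=2.2854 (R=1.3333) → pose (2.3701, 5.0716, 2.2854)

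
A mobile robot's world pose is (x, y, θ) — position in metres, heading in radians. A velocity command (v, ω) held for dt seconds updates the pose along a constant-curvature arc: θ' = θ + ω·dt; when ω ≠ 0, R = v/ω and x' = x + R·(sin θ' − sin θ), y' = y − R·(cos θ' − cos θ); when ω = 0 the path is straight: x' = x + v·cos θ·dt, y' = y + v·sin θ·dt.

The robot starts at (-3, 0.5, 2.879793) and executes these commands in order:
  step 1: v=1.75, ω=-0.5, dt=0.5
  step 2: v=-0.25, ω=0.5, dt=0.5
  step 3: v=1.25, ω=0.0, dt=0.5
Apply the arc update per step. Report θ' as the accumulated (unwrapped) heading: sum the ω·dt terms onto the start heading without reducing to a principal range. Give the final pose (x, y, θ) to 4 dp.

(-4.2965, 0.9439, 2.8798)

step 1: θ'=2.6298 (R=-3.5000) → pose (-3.8082, 0.8292, 2.6298)
step 2: θ'=2.8798 (R=-0.5000) → pose (-3.6928, 0.7822, 2.8798)
step 3: θ'=2.8798 (straight) → pose (-4.2965, 0.9439, 2.8798)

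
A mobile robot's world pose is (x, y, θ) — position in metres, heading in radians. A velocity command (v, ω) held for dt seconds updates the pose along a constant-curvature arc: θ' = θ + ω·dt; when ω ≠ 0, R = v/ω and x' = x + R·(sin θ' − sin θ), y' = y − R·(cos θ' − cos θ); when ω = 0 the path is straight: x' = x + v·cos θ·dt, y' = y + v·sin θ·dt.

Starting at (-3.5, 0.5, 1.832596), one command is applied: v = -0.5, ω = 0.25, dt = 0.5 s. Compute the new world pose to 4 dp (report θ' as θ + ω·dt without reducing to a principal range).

θ' = 1.8326 + 0.25·0.5 = 1.9576
R = v/ω = -0.5/0.25 = -2.0000
x' = -3.5 + -2.0000·(sin 1.9576 − sin 1.8326) = -3.4204
y' = 0.5 − -2.0000·(cos 1.9576 − cos 1.8326) = 0.2632

(-3.4204, 0.2632, 1.9576)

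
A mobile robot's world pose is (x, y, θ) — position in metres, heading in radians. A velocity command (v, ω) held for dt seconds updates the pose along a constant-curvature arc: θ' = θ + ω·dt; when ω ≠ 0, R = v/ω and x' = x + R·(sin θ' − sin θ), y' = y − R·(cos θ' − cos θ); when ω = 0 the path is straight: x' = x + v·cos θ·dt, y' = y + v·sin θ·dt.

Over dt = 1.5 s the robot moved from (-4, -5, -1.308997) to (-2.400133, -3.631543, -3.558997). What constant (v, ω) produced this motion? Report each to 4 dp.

v = -1.7500, ω = -1.5000

Δθ = -3.558997 − -1.308997 = -2.250000
ω = Δθ/dt = -2.250000/1.5 = -1.5000
R = Δx/(sin θ' − sin θ) = 1.1667
v = R·ω = 1.1667·-1.5000 = -1.7500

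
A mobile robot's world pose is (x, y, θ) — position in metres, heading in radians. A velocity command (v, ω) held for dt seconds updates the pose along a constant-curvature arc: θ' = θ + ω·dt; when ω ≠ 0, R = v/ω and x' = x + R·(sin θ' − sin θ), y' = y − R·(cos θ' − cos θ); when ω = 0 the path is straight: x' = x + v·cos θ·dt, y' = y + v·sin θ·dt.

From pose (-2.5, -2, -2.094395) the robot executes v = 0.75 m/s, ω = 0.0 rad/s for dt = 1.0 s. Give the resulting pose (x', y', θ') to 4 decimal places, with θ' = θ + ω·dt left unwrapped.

(-2.8750, -2.6495, -2.0944)

θ' = -2.0944 + 0.0·1.0 = -2.0944
ω = 0 → straight: x' = -2.5 + 0.75·cos(-2.0944)·1.0 = -2.8750
y' = -2 + 0.75·sin(-2.0944)·1.0 = -2.6495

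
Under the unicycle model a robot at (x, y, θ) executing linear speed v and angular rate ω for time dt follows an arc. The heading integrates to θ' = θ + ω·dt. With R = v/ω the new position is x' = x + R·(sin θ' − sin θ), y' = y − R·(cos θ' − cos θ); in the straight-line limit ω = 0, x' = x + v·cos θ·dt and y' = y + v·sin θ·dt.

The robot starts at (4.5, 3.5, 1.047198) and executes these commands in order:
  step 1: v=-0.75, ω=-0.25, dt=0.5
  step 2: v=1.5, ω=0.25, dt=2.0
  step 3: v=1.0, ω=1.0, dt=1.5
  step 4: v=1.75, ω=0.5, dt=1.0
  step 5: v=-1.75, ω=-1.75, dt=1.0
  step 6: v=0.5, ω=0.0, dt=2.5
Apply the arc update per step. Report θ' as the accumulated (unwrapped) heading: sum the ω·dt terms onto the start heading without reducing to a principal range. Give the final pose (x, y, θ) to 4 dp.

(4.0879, 7.3789, 1.6722)

step 1: θ'=0.9222 (R=3.0000) → pose (4.2927, 3.1878, 0.9222)
step 2: θ'=1.4222 (R=6.0000) → pose (5.4450, 5.9239, 1.4222)
step 3: θ'=2.9222 (R=1.0000) → pose (4.6737, 7.0480, 2.9222)
step 4: θ'=3.4222 (R=3.5000) → pose (2.9426, 6.9950, 3.4222)
step 5: θ'=1.6722 (R=1.0000) → pose (4.2144, 6.1353, 1.6722)
step 6: θ'=1.6722 (straight) → pose (4.0879, 7.3789, 1.6722)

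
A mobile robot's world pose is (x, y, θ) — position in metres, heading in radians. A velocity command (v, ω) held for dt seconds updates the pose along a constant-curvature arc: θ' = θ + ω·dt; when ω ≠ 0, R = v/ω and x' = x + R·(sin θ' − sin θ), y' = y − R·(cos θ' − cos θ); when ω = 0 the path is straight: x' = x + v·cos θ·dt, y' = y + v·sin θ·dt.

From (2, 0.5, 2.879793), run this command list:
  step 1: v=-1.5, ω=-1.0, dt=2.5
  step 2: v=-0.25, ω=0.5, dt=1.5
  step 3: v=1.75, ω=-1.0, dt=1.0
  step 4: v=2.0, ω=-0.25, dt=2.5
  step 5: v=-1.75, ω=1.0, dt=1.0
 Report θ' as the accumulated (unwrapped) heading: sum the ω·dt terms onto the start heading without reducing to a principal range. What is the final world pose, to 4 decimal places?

step 1: θ'=0.3798 (R=1.5000) → pose (2.1679, -2.3420, 0.3798)
step 2: θ'=1.1298 (R=-0.5000) → pose (1.9011, -2.5929, 1.1298)
step 3: θ'=0.1298 (R=-1.7500) → pose (3.2571, -1.6046, 0.1298)
step 4: θ'=-0.4952 (R=-8.0000) → pose (8.0943, -2.4984, -0.4952)
step 5: θ'=0.5048 (R=-1.7500) → pose (6.4163, -2.5064, 0.5048)

(6.4163, -2.5064, 0.5048)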